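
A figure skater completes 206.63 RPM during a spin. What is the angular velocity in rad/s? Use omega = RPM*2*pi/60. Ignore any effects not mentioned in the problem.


omega = RPM * 2 * pi / 60
omega = 206.63 * 2 * 3.14159 / 60
omega = 1298.2946 / 60 = 21.6382 rad/s

21.6382 rad/s


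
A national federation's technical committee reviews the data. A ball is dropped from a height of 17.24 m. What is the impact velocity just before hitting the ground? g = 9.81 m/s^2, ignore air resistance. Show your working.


v = sqrt(2 * g * h)
v = sqrt(2 * 9.81 * 17.24)
v = sqrt(338.2488) = 18.3915 m/s

18.3915 m/s


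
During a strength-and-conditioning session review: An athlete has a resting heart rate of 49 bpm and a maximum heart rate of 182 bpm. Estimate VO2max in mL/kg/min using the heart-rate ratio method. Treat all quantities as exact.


VO2max = 15.3 * HRmax / HRrest
VO2max = 15.3 * 182 / 49
VO2max = 2784.6 / 49 = 56.8286 mL/kg/min

56.8286 mL/kg/min


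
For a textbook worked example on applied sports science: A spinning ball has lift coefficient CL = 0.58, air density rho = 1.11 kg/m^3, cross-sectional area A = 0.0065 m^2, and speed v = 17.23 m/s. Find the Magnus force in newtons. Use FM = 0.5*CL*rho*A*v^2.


FM = 0.5 * CL * rho * A * v^2
FM = 0.5 * 0.58 * 1.11 * 0.0065 * 17.23^2
v^2 = 296.8729
FM = 0.5 * 0.58 * 1.11 * 0.0065 * 296.8729 = 0.6212 N

0.6212 N


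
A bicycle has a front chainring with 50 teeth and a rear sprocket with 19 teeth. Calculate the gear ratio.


GR = front_teeth / rear_teeth
GR = 50 / 19
GR = 2.6316

2.6316


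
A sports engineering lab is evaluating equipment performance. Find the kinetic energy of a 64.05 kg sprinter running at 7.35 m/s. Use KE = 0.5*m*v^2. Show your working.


KE = 0.5 * m * v^2
KE = 0.5 * 64.05 * 7.35^2
KE = 0.5 * 64.05 * 54.0225 = 1730.0706 J

1730.0706 J


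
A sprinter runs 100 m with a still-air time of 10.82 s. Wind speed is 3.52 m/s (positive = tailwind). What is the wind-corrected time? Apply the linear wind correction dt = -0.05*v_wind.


dt = -0.05 * v_wind = -0.05 * 3.52 = -0.176 s
t_corrected = t_still + dt = 10.82 + (-0.176)
t_corrected = 10.644 s

10.644 s


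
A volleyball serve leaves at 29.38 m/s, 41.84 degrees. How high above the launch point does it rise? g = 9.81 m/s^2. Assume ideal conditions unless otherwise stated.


H = (v*sin(theta))^2 / (2*g)
vy = v*sin(theta) = 29.38 * sin(41.84 deg) = 19.598 m/s
H = vy^2 / (2*g) = 384.082 / (2*9.81)
H = 384.082 / 19.62 = 19.576 m

19.576 m


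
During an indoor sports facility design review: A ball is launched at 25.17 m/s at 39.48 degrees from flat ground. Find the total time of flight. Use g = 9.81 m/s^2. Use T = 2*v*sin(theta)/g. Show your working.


T = 2*v*sin(theta)/g
sin(theta) = sin(39.48 deg) = 0.6358
T = 2*25.17*0.6358 / 9.81
T = 32.0066 / 9.81 = 3.2627 s

3.2627 s


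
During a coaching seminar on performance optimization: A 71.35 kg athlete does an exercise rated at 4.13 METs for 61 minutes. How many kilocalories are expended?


kcal = MET * mass * time_hr
Convert time: 61 min = 1.0167 hr
kcal = 4.13 * 71.35 * 1.0167
kcal = 299.5868 kcal

299.5868 kcal


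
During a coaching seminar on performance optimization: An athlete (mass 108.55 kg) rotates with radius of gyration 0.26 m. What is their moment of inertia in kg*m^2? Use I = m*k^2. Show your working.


I = m * k^2
I = 108.55 * 0.26^2
I = 108.55 * 0.0676 = 7.338 kg*m^2

7.338 kg*m^2


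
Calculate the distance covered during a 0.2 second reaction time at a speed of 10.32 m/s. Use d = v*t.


d = v * t
d = 10.32 * 0.2
d = 2.064 m

2.064 m


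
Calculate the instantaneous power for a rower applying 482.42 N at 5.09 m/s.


P = F * v
P = 482.42 * 5.09
P = 2455.5178 W

2455.5178 W


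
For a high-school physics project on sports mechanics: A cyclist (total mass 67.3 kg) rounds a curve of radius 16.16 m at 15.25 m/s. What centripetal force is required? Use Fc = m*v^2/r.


Fc = m * v^2 / r
v^2 = 15.25^2 = 232.5625
Fc = 67.3 * 232.5625 / 16.16
Fc = 15651.4562 / 16.16 = 968.5307 N

968.5307 N


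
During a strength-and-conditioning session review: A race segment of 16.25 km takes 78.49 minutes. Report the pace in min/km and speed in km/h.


Pace = time / distance = 78.49 min / 16.25 km = 4.8302 min/km
Speed = distance / time_in_hours = 16.25 / 1.3082 hr
Speed = 12.422 km/h

4.8302 min/km, 12.422 km/h


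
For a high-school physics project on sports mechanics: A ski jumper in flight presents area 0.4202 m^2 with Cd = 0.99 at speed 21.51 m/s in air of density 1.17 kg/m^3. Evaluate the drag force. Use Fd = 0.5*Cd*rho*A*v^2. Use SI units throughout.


Fd = 0.5 * Cd * rho * A * v^2
Fd = 0.5 * 0.99 * 1.17 * 0.4202 * 21.51^2
v^2 = 462.6801
Fd = 0.5 * 0.99 * 1.17 * 0.4202 * 462.6801 = 112.5973 N

112.5973 N


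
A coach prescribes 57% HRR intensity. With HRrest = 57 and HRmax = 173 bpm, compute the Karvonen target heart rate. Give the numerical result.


Target = HRrest + pct*(HRmax - HRrest)
Heart rate reserve = HRmax - HRrest = 173 - 57 = 116 bpm
Fraction = 57% = 0.57
Target = 57 + 0.57 * 116
Target = 57 + 66.12 = 123.12 bpm

123.12 bpm


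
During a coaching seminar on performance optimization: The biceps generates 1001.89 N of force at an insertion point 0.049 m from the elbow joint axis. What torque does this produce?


tau = F * d
tau = 1001.89 * 0.049
tau = 49.0926 N*m

49.0926 N*m


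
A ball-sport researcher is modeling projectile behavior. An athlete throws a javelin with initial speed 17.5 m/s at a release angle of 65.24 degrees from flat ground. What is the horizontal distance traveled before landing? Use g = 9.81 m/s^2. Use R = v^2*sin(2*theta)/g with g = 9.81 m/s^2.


R = v^2 * sin(2*theta) / g
Convert angle to radians: theta = 65.24 deg = 1.1387 rad
sin(2*theta) = sin(2.2773) = 0.7606
R = 17.5^2 * 0.7606 / 9.81
R = 306.25 * 0.7606 / 9.81 = 23.7455 m

23.7455 m


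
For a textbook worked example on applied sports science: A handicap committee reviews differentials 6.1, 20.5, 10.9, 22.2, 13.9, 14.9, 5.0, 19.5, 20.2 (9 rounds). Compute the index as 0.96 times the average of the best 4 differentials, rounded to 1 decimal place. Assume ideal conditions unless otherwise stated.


All differentials: 6.1, 20.5, 10.9, 22.2, 13.9, 14.9, 5.0, 19.5, 20.2
Sorted: 5.0, 6.1, 10.9, 13.9, 14.9, 19.5, 20.2, 20.5, 22.2
Best 4: 5.0, 6.1, 10.9, 13.9
Average of best = 35.9 / 4 = 8.975
Raw index = 8.975 * 0.96 = 8.616
Handicap index = round(8.616, 1) = 8.6

8.6


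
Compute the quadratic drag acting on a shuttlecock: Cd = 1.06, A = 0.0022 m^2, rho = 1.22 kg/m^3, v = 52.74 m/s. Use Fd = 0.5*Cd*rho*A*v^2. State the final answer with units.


Fd = 0.5 * Cd * rho * A * v^2
Fd = 0.5 * 1.06 * 1.22 * 0.0022 * 52.74^2
v^2 = 2781.5076
Fd = 0.5 * 1.06 * 1.22 * 0.0022 * 2781.5076 = 3.9568 N

3.9568 N


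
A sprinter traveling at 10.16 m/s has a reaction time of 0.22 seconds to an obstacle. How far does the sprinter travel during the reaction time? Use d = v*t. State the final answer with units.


d = v * t
d = 10.16 * 0.22
d = 2.2352 m

2.2352 m


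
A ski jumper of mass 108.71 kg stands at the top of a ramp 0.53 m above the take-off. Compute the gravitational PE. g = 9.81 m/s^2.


PE = m * g * h
PE = 108.71 * 9.81 * 0.53
PE = 1066.4451 * 0.53 = 565.2159 J

565.2159 J


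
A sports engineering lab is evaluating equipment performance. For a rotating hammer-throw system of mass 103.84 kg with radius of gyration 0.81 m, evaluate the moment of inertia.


I = m * k^2
I = 103.84 * 0.81^2
I = 103.84 * 0.6561 = 68.1294 kg*m^2

68.1294 kg*m^2


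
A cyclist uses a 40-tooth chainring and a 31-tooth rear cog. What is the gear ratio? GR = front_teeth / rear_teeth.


GR = front_teeth / rear_teeth
GR = 40 / 31
GR = 1.2903

1.2903


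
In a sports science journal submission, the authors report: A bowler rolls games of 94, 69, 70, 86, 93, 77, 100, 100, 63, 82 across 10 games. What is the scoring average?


Average = sum / n
Sum = 834
Average = 834 / 10 = 83.4

83.4


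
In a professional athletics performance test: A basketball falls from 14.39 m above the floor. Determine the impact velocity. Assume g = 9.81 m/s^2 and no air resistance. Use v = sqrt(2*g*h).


v = sqrt(2 * g * h)
v = sqrt(2 * 9.81 * 14.39)
v = sqrt(282.3318) = 16.8027 m/s

16.8027 m/s


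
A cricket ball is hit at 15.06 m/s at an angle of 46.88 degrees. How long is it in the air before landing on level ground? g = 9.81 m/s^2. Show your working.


T = 2*v*sin(theta)/g
sin(theta) = sin(46.88 deg) = 0.7299
T = 2*15.06*0.7299 / 9.81
T = 21.9853 / 9.81 = 2.2411 s

2.2411 s


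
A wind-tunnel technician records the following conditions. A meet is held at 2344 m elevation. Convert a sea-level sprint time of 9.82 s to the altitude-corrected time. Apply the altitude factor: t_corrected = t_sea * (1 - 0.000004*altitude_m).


Correction factor = 1 - 0.000004 * 2344 = 0.990624
t_corrected = t_sea * factor = 9.82 * 0.990624
t_corrected = 9.7279 s

9.7279 s


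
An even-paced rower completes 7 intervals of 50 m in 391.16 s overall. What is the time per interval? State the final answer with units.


Split time = total_time / n_laps = 391.16 / 7
Split time = 55.88 s per lap

55.88 s


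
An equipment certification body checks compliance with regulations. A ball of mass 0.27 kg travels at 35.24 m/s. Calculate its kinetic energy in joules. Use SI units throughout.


KE = 0.5 * m * v^2
KE = 0.5 * 0.27 * 35.24^2
KE = 0.5 * 0.27 * 1241.8576 = 167.6508 J

167.6508 J


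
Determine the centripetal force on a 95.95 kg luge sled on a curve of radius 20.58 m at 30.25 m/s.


Fc = m * v^2 / r
v^2 = 30.25^2 = 915.0625
Fc = 95.95 * 915.0625 / 20.58
Fc = 87800.2469 / 20.58 = 4266.2899 N

4266.2899 N


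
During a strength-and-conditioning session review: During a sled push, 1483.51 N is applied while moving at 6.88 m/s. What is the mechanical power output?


P = F * v
P = 1483.51 * 6.88
P = 10206.5488 W

10206.5488 W


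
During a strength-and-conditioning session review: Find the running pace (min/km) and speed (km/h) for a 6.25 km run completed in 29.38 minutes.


Pace = time / distance = 29.38 min / 6.25 km = 4.7008 min/km
Speed = distance / time_in_hours = 6.25 / 0.4897 hr
Speed = 12.7638 km/h

4.7008 min/km, 12.7638 km/h


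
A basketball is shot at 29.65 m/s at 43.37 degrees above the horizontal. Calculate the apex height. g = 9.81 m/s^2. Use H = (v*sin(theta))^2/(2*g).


H = (v*sin(theta))^2 / (2*g)
vy = v*sin(theta) = 29.65 * sin(43.37 deg) = 20.3609 m/s
H = vy^2 / (2*g) = 414.5647 / (2*9.81)
H = 414.5647 / 19.62 = 21.1297 m

21.1297 m


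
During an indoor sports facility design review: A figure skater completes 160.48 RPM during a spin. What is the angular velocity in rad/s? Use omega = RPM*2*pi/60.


omega = RPM * 2 * pi / 60
omega = 160.48 * 2 * 3.14159 / 60
omega = 1008.3256 / 60 = 16.8054 rad/s

16.8054 rad/s


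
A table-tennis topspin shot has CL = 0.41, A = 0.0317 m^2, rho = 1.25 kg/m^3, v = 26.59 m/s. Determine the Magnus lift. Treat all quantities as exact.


FM = 0.5 * CL * rho * A * v^2
FM = 0.5 * 0.41 * 1.25 * 0.0317 * 26.59^2
v^2 = 707.0281
FM = 0.5 * 0.41 * 1.25 * 0.0317 * 707.0281 = 5.7433 N

5.7433 N


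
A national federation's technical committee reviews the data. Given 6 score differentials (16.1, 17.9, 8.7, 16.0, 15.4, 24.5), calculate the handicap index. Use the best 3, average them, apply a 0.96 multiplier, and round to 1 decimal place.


All differentials: 16.1, 17.9, 8.7, 16.0, 15.4, 24.5
Sorted: 8.7, 15.4, 16.0, 16.1, 17.9, 24.5
Best 3: 8.7, 15.4, 16.0
Average of best = 40.1 / 3 = 13.3667
Raw index = 13.3667 * 0.96 = 12.832
Handicap index = round(12.832, 1) = 12.8

12.8


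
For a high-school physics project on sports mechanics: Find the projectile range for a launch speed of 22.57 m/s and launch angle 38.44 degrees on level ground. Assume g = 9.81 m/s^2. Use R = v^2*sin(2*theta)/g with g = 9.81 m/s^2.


R = v^2 * sin(2*theta) / g
Convert angle to radians: theta = 38.44 deg = 0.6709 rad
sin(2*theta) = sin(1.3418) = 0.9739
R = 22.57^2 * 0.9739 / 9.81
R = 509.4049 * 0.9739 / 9.81 = 50.5716 m

50.5716 m


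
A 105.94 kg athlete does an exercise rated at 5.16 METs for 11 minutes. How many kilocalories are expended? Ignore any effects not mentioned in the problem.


kcal = MET * mass * time_hr
Convert time: 11 min = 0.1833 hr
kcal = 5.16 * 105.94 * 0.1833
kcal = 100.2192 kcal

100.2192 kcal


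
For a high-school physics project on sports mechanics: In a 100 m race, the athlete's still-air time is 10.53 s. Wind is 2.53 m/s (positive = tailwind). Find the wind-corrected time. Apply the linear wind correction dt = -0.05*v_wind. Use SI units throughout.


dt = -0.05 * v_wind = -0.05 * 2.53 = -0.1265 s
t_corrected = t_still + dt = 10.53 + (-0.1265)
t_corrected = 10.4035 s

10.4035 s


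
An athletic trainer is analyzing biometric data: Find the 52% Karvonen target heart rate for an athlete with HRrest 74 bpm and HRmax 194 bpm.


Target = HRrest + pct*(HRmax - HRrest)
Heart rate reserve = HRmax - HRrest = 194 - 74 = 120 bpm
Fraction = 52% = 0.52
Target = 74 + 0.52 * 120
Target = 74 + 62.4 = 136.4 bpm

136.4 bpm


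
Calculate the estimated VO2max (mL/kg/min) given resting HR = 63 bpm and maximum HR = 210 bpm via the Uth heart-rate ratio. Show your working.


VO2max = 15.3 * HRmax / HRrest
VO2max = 15.3 * 210 / 63
VO2max = 3213 / 63 = 51 mL/kg/min

51 mL/kg/min


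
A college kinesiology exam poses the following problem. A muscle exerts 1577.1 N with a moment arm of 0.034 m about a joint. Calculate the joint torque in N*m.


tau = F * d
tau = 1577.1 * 0.034
tau = 53.6214 N*m

53.6214 N*m


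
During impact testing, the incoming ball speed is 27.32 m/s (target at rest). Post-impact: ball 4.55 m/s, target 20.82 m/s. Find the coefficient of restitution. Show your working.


e = (v2_after - v1_after) / (v1_before - v2_before)
Numerator = 20.82 - 4.55 = 16.27
Denominator = 27.32 - 0 = 27.32
e = 16.27 / 27.32 = 0.5955

0.5955


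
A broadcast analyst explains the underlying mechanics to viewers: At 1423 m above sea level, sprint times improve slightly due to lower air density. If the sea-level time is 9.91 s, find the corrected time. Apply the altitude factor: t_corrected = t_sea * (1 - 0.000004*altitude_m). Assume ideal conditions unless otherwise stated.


Correction factor = 1 - 0.000004 * 1423 = 0.994308
t_corrected = t_sea * factor = 9.91 * 0.994308
t_corrected = 9.8536 s

9.8536 s


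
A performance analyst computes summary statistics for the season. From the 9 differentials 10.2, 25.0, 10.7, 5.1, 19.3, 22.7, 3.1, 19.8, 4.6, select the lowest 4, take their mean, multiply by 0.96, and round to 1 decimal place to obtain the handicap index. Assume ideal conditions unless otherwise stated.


All differentials: 10.2, 25.0, 10.7, 5.1, 19.3, 22.7, 3.1, 19.8, 4.6
Sorted: 3.1, 4.6, 5.1, 10.2, 10.7, 19.3, 19.8, 22.7, 25.0
Best 4: 3.1, 4.6, 5.1, 10.2
Average of best = 23 / 4 = 5.75
Raw index = 5.75 * 0.96 = 5.52
Handicap index = round(5.52, 1) = 5.5

5.5


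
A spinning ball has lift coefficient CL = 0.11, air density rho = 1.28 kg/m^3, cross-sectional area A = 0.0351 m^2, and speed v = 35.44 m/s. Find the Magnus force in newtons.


FM = 0.5 * CL * rho * A * v^2
FM = 0.5 * 0.11 * 1.28 * 0.0351 * 35.44^2
v^2 = 1255.9936
FM = 0.5 * 0.11 * 1.28 * 0.0351 * 1255.9936 = 3.1036 N

3.1036 N


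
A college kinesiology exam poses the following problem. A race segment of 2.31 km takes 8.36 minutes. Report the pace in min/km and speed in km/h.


Pace = time / distance = 8.36 min / 2.31 km = 3.619 min/km
Speed = distance / time_in_hours = 2.31 / 0.1393 hr
Speed = 16.5789 km/h

3.619 min/km, 16.5789 km/h


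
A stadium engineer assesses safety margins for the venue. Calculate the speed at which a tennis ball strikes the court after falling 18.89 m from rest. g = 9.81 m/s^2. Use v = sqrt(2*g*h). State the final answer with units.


v = sqrt(2 * g * h)
v = sqrt(2 * 9.81 * 18.89)
v = sqrt(370.6218) = 19.2515 m/s

19.2515 m/s


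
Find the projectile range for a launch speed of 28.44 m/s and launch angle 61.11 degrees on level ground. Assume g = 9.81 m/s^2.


R = v^2 * sin(2*theta) / g
Convert angle to radians: theta = 61.11 deg = 1.0666 rad
sin(2*theta) = sin(2.1331) = 0.846
R = 28.44^2 * 0.846 / 9.81
R = 808.8336 * 0.846 / 9.81 = 69.7532 m

69.7532 m


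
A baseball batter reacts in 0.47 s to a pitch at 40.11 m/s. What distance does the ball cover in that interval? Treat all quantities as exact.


d = v * t
d = 40.11 * 0.47
d = 18.8517 m

18.8517 m


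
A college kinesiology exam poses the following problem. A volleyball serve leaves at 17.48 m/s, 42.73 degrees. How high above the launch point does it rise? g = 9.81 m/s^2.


H = (v*sin(theta))^2 / (2*g)
vy = v*sin(theta) = 17.48 * sin(42.73 deg) = 11.861 m/s
H = vy^2 / (2*g) = 140.6823 / (2*9.81)
H = 140.6823 / 19.62 = 7.1704 m

7.1704 m


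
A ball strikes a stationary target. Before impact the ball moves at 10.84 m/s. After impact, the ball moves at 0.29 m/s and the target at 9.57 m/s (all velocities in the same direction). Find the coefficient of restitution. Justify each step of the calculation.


e = (v2_after - v1_after) / (v1_before - v2_before)
Numerator = 9.57 - 0.29 = 9.28
Denominator = 10.84 - 0 = 10.84
e = 9.28 / 10.84 = 0.8561

0.8561


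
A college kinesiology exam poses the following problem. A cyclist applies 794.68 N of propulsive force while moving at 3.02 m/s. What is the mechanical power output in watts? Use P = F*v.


P = F * v
P = 794.68 * 3.02
P = 2399.9336 W

2399.9336 W


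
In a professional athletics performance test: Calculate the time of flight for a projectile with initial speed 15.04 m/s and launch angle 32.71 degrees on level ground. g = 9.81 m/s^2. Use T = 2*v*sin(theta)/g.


T = 2*v*sin(theta)/g
sin(theta) = sin(32.71 deg) = 0.5404
T = 2*15.04*0.5404 / 9.81
T = 16.2548 / 9.81 = 1.657 s

1.657 s


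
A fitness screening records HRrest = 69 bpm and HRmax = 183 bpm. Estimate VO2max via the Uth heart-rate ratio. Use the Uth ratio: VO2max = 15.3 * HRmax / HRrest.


VO2max = 15.3 * HRmax / HRrest
VO2max = 15.3 * 183 / 69
VO2max = 2799.9 / 69 = 40.5783 mL/kg/min

40.5783 mL/kg/min


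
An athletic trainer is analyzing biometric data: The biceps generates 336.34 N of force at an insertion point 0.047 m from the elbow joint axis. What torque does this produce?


tau = F * d
tau = 336.34 * 0.047
tau = 15.808 N*m

15.808 N*m


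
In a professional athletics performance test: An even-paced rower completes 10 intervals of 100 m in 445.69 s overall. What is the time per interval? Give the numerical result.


Split time = total_time / n_laps = 445.69 / 10
Split time = 44.569 s per lap

44.569 s


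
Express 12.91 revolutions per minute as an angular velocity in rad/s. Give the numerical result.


omega = RPM * 2 * pi / 60
omega = 12.91 * 2 * 3.14159 / 60
omega = 81.1159 / 60 = 1.3519 rad/s

1.3519 rad/s


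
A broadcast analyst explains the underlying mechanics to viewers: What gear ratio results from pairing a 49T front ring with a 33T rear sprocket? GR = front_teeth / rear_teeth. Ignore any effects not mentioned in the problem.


GR = front_teeth / rear_teeth
GR = 49 / 33
GR = 1.4848

1.4848


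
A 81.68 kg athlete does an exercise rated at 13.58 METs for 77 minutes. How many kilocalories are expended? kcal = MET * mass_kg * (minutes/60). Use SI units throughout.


kcal = MET * mass * time_hr
Convert time: 77 min = 1.2833 hr
kcal = 13.58 * 81.68 * 1.2833
kcal = 1423.4918 kcal

1423.4918 kcal


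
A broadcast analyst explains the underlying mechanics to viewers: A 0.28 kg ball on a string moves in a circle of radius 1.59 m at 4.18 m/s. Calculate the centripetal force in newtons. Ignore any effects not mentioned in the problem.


Fc = m * v^2 / r
v^2 = 4.18^2 = 17.4724
Fc = 0.28 * 17.4724 / 1.59
Fc = 4.8923 / 1.59 = 3.0769 N

3.0769 N


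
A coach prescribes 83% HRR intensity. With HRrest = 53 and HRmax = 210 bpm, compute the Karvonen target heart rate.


Target = HRrest + pct*(HRmax - HRrest)
Heart rate reserve = HRmax - HRrest = 210 - 53 = 157 bpm
Fraction = 83% = 0.83
Target = 53 + 0.83 * 157
Target = 53 + 130.31 = 183.31 bpm

183.31 bpm


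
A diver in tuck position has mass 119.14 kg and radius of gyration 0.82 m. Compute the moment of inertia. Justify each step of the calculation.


I = m * k^2
I = 119.14 * 0.82^2
I = 119.14 * 0.6724 = 80.1097 kg*m^2

80.1097 kg*m^2


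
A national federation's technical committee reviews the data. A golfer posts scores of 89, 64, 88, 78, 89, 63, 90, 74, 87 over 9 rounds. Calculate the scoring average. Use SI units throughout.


Average = sum / n
Sum = 722
Average = 722 / 9 = 80.2222

80.2222


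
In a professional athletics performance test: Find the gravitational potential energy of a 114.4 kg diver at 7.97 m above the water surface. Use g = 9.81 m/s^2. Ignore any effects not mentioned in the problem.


PE = m * g * h
PE = 114.4 * 9.81 * 7.97
PE = 1122.264 * 7.97 = 8944.4441 J

8944.4441 J


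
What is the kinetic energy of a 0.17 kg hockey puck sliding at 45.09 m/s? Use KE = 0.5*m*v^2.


KE = 0.5 * m * v^2
KE = 0.5 * 0.17 * 45.09^2
KE = 0.5 * 0.17 * 2033.1081 = 172.8142 J

172.8142 J


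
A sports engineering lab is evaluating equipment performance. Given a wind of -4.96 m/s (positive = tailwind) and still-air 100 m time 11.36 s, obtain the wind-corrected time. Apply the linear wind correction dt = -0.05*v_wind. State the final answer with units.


dt = -0.05 * v_wind = -0.05 * -4.96 = 0.248 s
t_corrected = t_still + dt = 11.36 + (0.248)
t_corrected = 11.608 s

11.608 s


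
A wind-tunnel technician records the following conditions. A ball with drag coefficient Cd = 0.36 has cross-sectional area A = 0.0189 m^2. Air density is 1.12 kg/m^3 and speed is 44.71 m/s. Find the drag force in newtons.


Fd = 0.5 * Cd * rho * A * v^2
Fd = 0.5 * 0.36 * 1.12 * 0.0189 * 44.71^2
v^2 = 1998.9841
Fd = 0.5 * 0.36 * 1.12 * 0.0189 * 1998.9841 = 7.6166 N

7.6166 N


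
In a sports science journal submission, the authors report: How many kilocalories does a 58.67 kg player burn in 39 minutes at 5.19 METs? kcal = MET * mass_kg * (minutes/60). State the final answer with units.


kcal = MET * mass * time_hr
Convert time: 39 min = 0.65 hr
kcal = 5.19 * 58.67 * 0.65
kcal = 197.9232 kcal

197.9232 kcal


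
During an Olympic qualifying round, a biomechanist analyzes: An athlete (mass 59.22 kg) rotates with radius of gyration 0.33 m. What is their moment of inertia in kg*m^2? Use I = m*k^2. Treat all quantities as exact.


I = m * k^2
I = 59.22 * 0.33^2
I = 59.22 * 0.1089 = 6.4491 kg*m^2

6.4491 kg*m^2


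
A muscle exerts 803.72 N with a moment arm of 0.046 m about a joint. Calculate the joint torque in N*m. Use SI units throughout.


tau = F * d
tau = 803.72 * 0.046
tau = 36.9711 N*m

36.9711 N*m


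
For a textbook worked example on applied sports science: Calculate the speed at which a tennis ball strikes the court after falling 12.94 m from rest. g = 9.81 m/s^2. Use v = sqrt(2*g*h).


v = sqrt(2 * g * h)
v = sqrt(2 * 9.81 * 12.94)
v = sqrt(253.8828) = 15.9337 m/s

15.9337 m/s


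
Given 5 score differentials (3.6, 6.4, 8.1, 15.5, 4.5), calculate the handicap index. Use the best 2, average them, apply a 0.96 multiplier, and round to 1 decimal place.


All differentials: 3.6, 6.4, 8.1, 15.5, 4.5
Sorted: 3.6, 4.5, 6.4, 8.1, 15.5
Best 2: 3.6, 4.5
Average of best = 8.1 / 2 = 4.05
Raw index = 4.05 * 0.96 = 3.888
Handicap index = round(3.888, 1) = 3.9

3.9


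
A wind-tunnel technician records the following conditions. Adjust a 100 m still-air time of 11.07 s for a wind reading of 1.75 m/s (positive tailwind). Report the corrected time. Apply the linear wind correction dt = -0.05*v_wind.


dt = -0.05 * v_wind = -0.05 * 1.75 = -0.0875 s
t_corrected = t_still + dt = 11.07 + (-0.0875)
t_corrected = 10.9825 s

10.9825 s


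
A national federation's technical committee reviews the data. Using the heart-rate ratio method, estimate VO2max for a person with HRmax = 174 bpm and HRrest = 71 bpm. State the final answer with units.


VO2max = 15.3 * HRmax / HRrest
VO2max = 15.3 * 174 / 71
VO2max = 2662.2 / 71 = 37.4958 mL/kg/min

37.4958 mL/kg/min


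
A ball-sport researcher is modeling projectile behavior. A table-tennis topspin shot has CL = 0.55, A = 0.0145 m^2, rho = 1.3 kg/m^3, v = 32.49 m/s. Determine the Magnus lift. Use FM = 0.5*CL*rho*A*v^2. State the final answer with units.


FM = 0.5 * CL * rho * A * v^2
FM = 0.5 * 0.55 * 1.3 * 0.0145 * 32.49^2
v^2 = 1055.6001
FM = 0.5 * 0.55 * 1.3 * 0.0145 * 1055.6001 = 5.472 N

5.472 N


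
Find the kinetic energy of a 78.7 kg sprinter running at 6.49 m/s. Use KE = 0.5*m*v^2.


KE = 0.5 * m * v^2
KE = 0.5 * 78.7 * 6.49^2
KE = 0.5 * 78.7 * 42.1201 = 1657.4259 J

1657.4259 J


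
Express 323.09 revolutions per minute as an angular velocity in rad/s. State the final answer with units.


omega = RPM * 2 * pi / 60
omega = 323.09 * 2 * 3.14159 / 60
omega = 2030.0343 / 60 = 33.8339 rad/s

33.8339 rad/s


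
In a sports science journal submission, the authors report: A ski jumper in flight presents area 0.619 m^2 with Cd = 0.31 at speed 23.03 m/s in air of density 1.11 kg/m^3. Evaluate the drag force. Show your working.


Fd = 0.5 * Cd * rho * A * v^2
Fd = 0.5 * 0.31 * 1.11 * 0.619 * 23.03^2
v^2 = 530.3809
Fd = 0.5 * 0.31 * 1.11 * 0.619 * 530.3809 = 56.485 N

56.485 N


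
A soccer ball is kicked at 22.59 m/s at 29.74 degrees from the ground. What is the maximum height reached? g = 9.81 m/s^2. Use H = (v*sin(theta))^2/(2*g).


H = (v*sin(theta))^2 / (2*g)
vy = v*sin(theta) = 22.59 * sin(29.74 deg) = 11.2061 m/s
H = vy^2 / (2*g) = 125.5768 / (2*9.81)
H = 125.5768 / 19.62 = 6.4005 m

6.4005 m


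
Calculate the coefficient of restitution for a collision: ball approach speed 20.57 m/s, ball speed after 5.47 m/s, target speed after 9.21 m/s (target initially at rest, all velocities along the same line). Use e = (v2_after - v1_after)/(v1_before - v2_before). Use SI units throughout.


e = (v2_after - v1_after) / (v1_before - v2_before)
Numerator = 9.21 - 5.47 = 3.74
Denominator = 20.57 - 0 = 20.57
e = 3.74 / 20.57 = 0.1818

0.1818


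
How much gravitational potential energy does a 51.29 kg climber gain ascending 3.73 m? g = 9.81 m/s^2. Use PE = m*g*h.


PE = m * g * h
PE = 51.29 * 9.81 * 3.73
PE = 503.1549 * 3.73 = 1876.7678 J

1876.7678 J


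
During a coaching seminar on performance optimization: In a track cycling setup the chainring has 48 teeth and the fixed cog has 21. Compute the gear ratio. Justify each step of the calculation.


GR = front_teeth / rear_teeth
GR = 48 / 21
GR = 2.2857

2.2857


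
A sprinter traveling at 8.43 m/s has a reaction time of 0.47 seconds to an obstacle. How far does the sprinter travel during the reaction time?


d = v * t
d = 8.43 * 0.47
d = 3.9621 m

3.9621 m


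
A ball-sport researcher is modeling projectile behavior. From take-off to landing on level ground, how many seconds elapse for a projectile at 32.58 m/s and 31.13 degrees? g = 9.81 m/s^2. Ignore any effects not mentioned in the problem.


T = 2*v*sin(theta)/g
sin(theta) = sin(31.13 deg) = 0.517
T = 2*32.58*0.517 / 9.81
T = 33.6865 / 9.81 = 3.4339 s

3.4339 s


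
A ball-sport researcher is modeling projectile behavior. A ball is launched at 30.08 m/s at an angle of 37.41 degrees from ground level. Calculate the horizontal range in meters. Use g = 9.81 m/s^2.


R = v^2 * sin(2*theta) / g
Convert angle to radians: theta = 37.41 deg = 0.6529 rad
sin(2*theta) = sin(1.3059) = 0.9651
R = 30.08^2 * 0.9651 / 9.81
R = 904.8064 * 0.9651 / 9.81 = 89.0149 m

89.0149 m


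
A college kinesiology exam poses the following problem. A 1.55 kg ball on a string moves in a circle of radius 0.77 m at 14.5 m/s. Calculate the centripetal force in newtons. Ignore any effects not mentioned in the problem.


Fc = m * v^2 / r
v^2 = 14.5^2 = 210.25
Fc = 1.55 * 210.25 / 0.77
Fc = 325.8875 / 0.77 = 423.2305 N

423.2305 N


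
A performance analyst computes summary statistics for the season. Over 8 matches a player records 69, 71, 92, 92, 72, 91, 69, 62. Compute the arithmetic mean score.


Average = sum / n
Sum = 618
Average = 618 / 8 = 77.25

77.25


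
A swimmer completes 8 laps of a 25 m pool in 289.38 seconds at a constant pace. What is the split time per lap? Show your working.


Split time = total_time / n_laps = 289.38 / 8
Split time = 36.1725 s per lap

36.1725 s


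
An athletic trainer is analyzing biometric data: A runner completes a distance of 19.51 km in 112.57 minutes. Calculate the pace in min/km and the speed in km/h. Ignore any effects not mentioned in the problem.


Pace = time / distance = 112.57 min / 19.51 km = 5.7699 min/km
Speed = distance / time_in_hours = 19.51 / 1.8762 hr
Speed = 10.3989 km/h

5.7699 min/km, 10.3989 km/h


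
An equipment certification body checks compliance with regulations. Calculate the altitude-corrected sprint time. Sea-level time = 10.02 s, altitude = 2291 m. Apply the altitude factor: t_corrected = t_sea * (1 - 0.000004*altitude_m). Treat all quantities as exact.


Correction factor = 1 - 0.000004 * 2291 = 0.990836
t_corrected = t_sea * factor = 10.02 * 0.990836
t_corrected = 9.9282 s

9.9282 s


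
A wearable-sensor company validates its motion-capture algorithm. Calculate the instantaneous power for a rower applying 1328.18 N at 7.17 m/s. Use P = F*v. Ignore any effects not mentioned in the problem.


P = F * v
P = 1328.18 * 7.17
P = 9523.0506 W

9523.0506 W


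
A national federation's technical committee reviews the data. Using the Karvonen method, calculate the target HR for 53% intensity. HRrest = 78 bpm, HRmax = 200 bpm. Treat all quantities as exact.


Target = HRrest + pct*(HRmax - HRrest)
Heart rate reserve = HRmax - HRrest = 200 - 78 = 122 bpm
Fraction = 53% = 0.53
Target = 78 + 0.53 * 122
Target = 78 + 64.66 = 142.66 bpm

142.66 bpm


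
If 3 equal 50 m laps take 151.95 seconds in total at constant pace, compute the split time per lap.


Split time = total_time / n_laps = 151.95 / 3
Split time = 50.65 s per lap

50.65 s


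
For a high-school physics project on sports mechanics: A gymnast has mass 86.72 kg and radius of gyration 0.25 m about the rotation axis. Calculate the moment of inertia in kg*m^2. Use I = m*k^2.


I = m * k^2
I = 86.72 * 0.25^2
I = 86.72 * 0.0625 = 5.42 kg*m^2

5.42 kg*m^2


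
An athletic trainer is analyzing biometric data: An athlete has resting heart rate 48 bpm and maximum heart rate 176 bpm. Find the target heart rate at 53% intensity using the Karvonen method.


Target = HRrest + pct*(HRmax - HRrest)
Heart rate reserve = HRmax - HRrest = 176 - 48 = 128 bpm
Fraction = 53% = 0.53
Target = 48 + 0.53 * 128
Target = 48 + 67.84 = 115.84 bpm

115.84 bpm


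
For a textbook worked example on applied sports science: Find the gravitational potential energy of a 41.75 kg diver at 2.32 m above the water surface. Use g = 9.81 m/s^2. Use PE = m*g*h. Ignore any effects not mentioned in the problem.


PE = m * g * h
PE = 41.75 * 9.81 * 2.32
PE = 409.5675 * 2.32 = 950.1966 J

950.1966 J


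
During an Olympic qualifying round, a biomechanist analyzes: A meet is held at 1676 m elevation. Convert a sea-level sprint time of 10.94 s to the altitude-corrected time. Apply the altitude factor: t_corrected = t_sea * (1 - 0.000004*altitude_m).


Correction factor = 1 - 0.000004 * 1676 = 0.993296
t_corrected = t_sea * factor = 10.94 * 0.993296
t_corrected = 10.8667 s

10.8667 s


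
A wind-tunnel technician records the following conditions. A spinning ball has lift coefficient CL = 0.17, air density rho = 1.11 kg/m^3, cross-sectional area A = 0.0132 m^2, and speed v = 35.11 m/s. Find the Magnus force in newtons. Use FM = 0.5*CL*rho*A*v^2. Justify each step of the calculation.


FM = 0.5 * CL * rho * A * v^2
FM = 0.5 * 0.17 * 1.11 * 0.0132 * 35.11^2
v^2 = 1232.7121
FM = 0.5 * 0.17 * 1.11 * 0.0132 * 1232.7121 = 1.5352 N

1.5352 N


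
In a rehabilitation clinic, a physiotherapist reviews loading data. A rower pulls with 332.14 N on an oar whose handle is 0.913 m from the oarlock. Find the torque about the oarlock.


tau = F * d
tau = 332.14 * 0.913
tau = 303.2438 N*m

303.2438 N*m


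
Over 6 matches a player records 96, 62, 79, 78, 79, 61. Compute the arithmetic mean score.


Average = sum / n
Sum = 455
Average = 455 / 6 = 75.8333

75.8333


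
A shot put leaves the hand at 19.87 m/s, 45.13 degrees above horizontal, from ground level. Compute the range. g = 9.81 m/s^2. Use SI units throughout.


R = v^2 * sin(2*theta) / g
Convert angle to radians: theta = 45.13 deg = 0.7877 rad
sin(2*theta) = sin(1.5753) = 1
R = 19.87^2 * 1 / 9.81
R = 394.8169 * 1 / 9.81 = 40.246 m

40.246 m


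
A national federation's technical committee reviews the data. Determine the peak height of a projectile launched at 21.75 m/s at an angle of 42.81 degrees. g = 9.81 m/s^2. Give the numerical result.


H = (v*sin(theta))^2 / (2*g)
vy = v*sin(theta) = 21.75 * sin(42.81 deg) = 14.7806 m/s
H = vy^2 / (2*g) = 218.4671 / (2*9.81)
H = 218.4671 / 19.62 = 11.1349 m

11.1349 m


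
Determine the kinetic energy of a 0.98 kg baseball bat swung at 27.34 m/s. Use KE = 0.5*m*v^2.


KE = 0.5 * m * v^2
KE = 0.5 * 0.98 * 27.34^2
KE = 0.5 * 0.98 * 747.4756 = 366.263 J

366.263 J


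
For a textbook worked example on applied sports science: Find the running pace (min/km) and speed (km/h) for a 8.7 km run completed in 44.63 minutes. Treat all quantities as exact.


Pace = time / distance = 44.63 min / 8.7 km = 5.1299 min/km
Speed = distance / time_in_hours = 8.7 / 0.7438 hr
Speed = 11.6962 km/h

5.1299 min/km, 11.6962 km/h


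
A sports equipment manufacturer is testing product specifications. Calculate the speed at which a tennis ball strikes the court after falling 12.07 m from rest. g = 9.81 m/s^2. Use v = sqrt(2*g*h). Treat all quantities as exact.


v = sqrt(2 * g * h)
v = sqrt(2 * 9.81 * 12.07)
v = sqrt(236.8134) = 15.3887 m/s

15.3887 m/s


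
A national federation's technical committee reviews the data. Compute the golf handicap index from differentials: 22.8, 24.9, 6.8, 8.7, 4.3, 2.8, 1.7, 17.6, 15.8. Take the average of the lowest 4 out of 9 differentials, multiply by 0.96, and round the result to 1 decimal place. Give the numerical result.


All differentials: 22.8, 24.9, 6.8, 8.7, 4.3, 2.8, 1.7, 17.6, 15.8
Sorted: 1.7, 2.8, 4.3, 6.8, 8.7, 15.8, 17.6, 22.8, 24.9
Best 4: 1.7, 2.8, 4.3, 6.8
Average of best = 15.6 / 4 = 3.9
Raw index = 3.9 * 0.96 = 3.744
Handicap index = round(3.744, 1) = 3.7

3.7


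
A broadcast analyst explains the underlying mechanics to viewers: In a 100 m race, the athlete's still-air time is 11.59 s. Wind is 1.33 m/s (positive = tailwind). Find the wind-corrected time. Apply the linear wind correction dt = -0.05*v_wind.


dt = -0.05 * v_wind = -0.05 * 1.33 = -0.0665 s
t_corrected = t_still + dt = 11.59 + (-0.0665)
t_corrected = 11.5235 s

11.5235 s


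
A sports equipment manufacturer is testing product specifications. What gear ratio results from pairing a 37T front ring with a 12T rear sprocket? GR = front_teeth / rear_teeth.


GR = front_teeth / rear_teeth
GR = 37 / 12
GR = 3.0833

3.0833


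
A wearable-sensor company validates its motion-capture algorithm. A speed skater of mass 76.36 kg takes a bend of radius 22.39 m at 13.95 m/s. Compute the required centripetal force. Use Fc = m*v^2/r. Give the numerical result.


Fc = m * v^2 / r
v^2 = 13.95^2 = 194.6025
Fc = 76.36 * 194.6025 / 22.39
Fc = 14859.8469 / 22.39 = 663.6823 N

663.6823 N


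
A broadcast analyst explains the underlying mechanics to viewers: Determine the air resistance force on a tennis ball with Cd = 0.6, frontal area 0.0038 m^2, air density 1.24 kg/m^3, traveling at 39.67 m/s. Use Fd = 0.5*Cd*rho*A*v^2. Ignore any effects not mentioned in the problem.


Fd = 0.5 * Cd * rho * A * v^2
Fd = 0.5 * 0.6 * 1.24 * 0.0038 * 39.67^2
v^2 = 1573.7089
Fd = 0.5 * 0.6 * 1.24 * 0.0038 * 1573.7089 = 2.2246 N

2.2246 N


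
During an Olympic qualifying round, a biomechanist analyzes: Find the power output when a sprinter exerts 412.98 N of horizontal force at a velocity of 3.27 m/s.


P = F * v
P = 412.98 * 3.27
P = 1350.4446 W

1350.4446 W


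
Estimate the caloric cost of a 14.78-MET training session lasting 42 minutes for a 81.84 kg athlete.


kcal = MET * mass * time_hr
Convert time: 42 min = 0.7 hr
kcal = 14.78 * 81.84 * 0.7
kcal = 846.7166 kcal

846.7166 kcal


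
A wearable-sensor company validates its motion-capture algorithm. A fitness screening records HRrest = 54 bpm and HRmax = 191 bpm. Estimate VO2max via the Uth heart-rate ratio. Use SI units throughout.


VO2max = 15.3 * HRmax / HRrest
VO2max = 15.3 * 191 / 54
VO2max = 2922.3 / 54 = 54.1167 mL/kg/min

54.1167 mL/kg/min


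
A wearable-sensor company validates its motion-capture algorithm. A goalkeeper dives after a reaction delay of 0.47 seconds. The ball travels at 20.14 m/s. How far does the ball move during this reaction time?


d = v * t
d = 20.14 * 0.47
d = 9.4658 m

9.4658 m


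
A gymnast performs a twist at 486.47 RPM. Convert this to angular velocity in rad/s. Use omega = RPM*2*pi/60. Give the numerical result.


omega = RPM * 2 * pi / 60
omega = 486.47 * 2 * 3.14159 / 60
omega = 3056.5812 / 60 = 50.943 rad/s

50.943 rad/s


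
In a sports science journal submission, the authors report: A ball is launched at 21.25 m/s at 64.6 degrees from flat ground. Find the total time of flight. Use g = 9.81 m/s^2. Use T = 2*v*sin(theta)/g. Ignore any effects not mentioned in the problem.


T = 2*v*sin(theta)/g
sin(theta) = sin(64.6 deg) = 0.9033
T = 2*21.25*0.9033 / 9.81
T = 38.3917 / 9.81 = 3.9135 s

3.9135 s


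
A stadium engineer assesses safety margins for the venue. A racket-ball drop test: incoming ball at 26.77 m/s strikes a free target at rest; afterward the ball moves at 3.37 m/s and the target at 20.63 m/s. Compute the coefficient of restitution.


e = (v2_after - v1_after) / (v1_before - v2_before)
Numerator = 20.63 - 3.37 = 17.26
Denominator = 26.77 - 0 = 26.77
e = 17.26 / 26.77 = 0.6448

0.6448


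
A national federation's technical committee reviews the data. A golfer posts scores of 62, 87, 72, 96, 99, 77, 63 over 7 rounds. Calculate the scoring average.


Average = sum / n
Sum = 556
Average = 556 / 7 = 79.4286

79.4286


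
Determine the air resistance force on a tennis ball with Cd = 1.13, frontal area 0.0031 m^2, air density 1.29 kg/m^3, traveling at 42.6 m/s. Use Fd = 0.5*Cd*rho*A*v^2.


Fd = 0.5 * Cd * rho * A * v^2
Fd = 0.5 * 1.13 * 1.29 * 0.0031 * 42.6^2
v^2 = 1814.76
Fd = 0.5 * 1.13 * 1.29 * 0.0031 * 1814.76 = 4.1003 N

4.1003 N


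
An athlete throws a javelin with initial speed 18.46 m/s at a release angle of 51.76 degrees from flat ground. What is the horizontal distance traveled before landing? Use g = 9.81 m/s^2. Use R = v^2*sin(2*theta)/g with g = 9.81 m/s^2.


R = v^2 * sin(2*theta) / g
Convert angle to radians: theta = 51.76 deg = 0.9034 rad
sin(2*theta) = sin(1.8068) = 0.9723
R = 18.46^2 * 0.9723 / 9.81
R = 340.7716 * 0.9723 / 9.81 = 33.7745 m

33.7745 m


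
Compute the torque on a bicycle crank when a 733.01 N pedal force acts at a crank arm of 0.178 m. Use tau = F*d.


tau = F * d
tau = 733.01 * 0.178
tau = 130.4758 N*m

130.4758 N*m


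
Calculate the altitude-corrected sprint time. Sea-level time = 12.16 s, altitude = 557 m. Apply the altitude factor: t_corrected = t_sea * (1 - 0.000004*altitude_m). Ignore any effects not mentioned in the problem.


Correction factor = 1 - 0.000004 * 557 = 0.997772
t_corrected = t_sea * factor = 12.16 * 0.997772
t_corrected = 12.1329 s

12.1329 s
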